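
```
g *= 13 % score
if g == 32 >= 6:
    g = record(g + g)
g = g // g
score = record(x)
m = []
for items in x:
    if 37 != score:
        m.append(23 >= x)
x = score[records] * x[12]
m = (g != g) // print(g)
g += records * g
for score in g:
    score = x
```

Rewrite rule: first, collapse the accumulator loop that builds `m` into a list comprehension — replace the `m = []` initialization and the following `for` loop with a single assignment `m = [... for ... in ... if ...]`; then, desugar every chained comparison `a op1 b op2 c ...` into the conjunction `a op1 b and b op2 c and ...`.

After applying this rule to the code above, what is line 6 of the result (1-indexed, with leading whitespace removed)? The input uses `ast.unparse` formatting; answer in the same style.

m = [23 >= x for items in x if 37 != score]

Transformed code:
g *= 13 % score
if g == 32 and 32 >= 6:
    g = record(g + g)
g = g // g
score = record(x)
m = [23 >= x for items in x if 37 != score]
x = score[records] * x[12]
m = (g != g) // print(g)
g += records * g
for score in g:
    score = x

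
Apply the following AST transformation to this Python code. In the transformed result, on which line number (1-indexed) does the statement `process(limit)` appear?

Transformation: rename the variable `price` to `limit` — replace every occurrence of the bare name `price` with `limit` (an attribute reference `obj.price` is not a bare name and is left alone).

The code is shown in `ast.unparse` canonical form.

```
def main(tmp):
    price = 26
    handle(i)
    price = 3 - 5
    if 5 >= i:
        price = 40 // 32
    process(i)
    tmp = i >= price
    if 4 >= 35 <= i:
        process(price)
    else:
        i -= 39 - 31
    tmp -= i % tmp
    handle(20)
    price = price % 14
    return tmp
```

Transformed code:
def main(tmp):
    limit = 26
    handle(i)
    limit = 3 - 5
    if 5 >= i:
        limit = 40 // 32
    process(i)
    tmp = i >= limit
    if 4 >= 35 <= i:
        process(limit)
    else:
        i -= 39 - 31
    tmp -= i % tmp
    handle(20)
    limit = limit % 14
    return tmp

10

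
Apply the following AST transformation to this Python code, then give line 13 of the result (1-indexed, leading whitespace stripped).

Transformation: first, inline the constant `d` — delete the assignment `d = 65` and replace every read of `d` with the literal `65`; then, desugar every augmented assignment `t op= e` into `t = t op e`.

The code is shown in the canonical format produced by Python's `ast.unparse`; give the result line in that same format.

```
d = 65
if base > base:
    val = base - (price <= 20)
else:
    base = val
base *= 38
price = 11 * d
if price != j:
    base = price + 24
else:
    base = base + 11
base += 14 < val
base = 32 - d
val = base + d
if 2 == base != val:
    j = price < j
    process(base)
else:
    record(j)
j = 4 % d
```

val = base + 65

Transformed code:
if base > base:
    val = base - (price <= 20)
else:
    base = val
base = base * 38
price = 11 * 65
if price != j:
    base = price + 24
else:
    base = base + 11
base = base + (14 < val)
base = 32 - 65
val = base + 65
if 2 == base != val:
    j = price < j
    process(base)
else:
    record(j)
j = 4 % 65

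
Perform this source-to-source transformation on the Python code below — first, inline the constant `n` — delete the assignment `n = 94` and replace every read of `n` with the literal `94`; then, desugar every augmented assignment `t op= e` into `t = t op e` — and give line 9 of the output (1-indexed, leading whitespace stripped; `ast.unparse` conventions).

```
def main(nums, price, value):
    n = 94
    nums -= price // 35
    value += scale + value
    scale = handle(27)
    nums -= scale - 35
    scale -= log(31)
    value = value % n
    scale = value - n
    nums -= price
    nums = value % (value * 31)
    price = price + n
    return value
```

nums = nums - price

Transformed code:
def main(nums, price, value):
    nums = nums - price // 35
    value = value + (scale + value)
    scale = handle(27)
    nums = nums - (scale - 35)
    scale = scale - log(31)
    value = value % 94
    scale = value - 94
    nums = nums - price
    nums = value % (value * 31)
    price = price + 94
    return value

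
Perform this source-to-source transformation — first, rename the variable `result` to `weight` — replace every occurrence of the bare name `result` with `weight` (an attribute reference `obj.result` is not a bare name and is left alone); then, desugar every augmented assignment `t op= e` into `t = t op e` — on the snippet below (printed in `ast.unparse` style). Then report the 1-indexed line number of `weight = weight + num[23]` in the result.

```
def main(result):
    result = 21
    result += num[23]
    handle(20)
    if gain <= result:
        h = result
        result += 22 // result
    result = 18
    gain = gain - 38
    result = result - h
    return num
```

Transformed code:
def main(weight):
    weight = 21
    weight = weight + num[23]
    handle(20)
    if gain <= weight:
        h = weight
        weight = weight + 22 // weight
    weight = 18
    gain = gain - 38
    weight = weight - h
    return num

3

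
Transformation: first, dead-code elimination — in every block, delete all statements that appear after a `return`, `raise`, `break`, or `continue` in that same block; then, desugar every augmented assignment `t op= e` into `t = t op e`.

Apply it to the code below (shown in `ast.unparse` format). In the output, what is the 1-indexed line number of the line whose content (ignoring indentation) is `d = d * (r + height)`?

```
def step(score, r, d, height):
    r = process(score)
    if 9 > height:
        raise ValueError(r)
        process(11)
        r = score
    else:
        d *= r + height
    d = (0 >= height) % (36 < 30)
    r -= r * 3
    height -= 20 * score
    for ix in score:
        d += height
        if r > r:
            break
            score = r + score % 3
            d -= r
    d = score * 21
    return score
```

Transformed code:
def step(score, r, d, height):
    r = process(score)
    if 9 > height:
        raise ValueError(r)
    else:
        d = d * (r + height)
    d = (0 >= height) % (36 < 30)
    r = r - r * 3
    height = height - 20 * score
    for ix in score:
        d = d + height
        if r > r:
            break
    d = score * 21
    return score

6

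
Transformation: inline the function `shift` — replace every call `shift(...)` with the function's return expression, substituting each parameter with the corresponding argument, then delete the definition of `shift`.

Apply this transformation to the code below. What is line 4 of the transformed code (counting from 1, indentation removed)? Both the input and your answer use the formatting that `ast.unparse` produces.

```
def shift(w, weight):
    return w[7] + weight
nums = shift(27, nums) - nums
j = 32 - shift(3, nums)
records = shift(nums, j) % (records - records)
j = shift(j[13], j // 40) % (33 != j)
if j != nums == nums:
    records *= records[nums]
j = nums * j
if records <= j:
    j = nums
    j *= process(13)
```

Transformed code:
nums = 27[7] + nums - nums
j = 32 - (3[7] + nums)
records = (nums[7] + j) % (records - records)
j = (j[13][7] + j // 40) % (33 != j)
if j != nums == nums:
    records *= records[nums]
j = nums * j
if records <= j:
    j = nums
    j *= process(13)

j = (j[13][7] + j // 40) % (33 != j)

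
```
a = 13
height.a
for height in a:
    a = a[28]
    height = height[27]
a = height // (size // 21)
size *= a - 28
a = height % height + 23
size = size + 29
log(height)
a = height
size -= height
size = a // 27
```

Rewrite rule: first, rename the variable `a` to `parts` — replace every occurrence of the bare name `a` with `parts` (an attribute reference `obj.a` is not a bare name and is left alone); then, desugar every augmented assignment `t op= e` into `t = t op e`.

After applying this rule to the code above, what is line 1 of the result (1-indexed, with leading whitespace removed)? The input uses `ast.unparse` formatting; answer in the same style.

Transformed code:
parts = 13
height.a
for height in parts:
    parts = parts[28]
    height = height[27]
parts = height // (size // 21)
size = size * (parts - 28)
parts = height % height + 23
size = size + 29
log(height)
parts = height
size = size - height
size = parts // 27

parts = 13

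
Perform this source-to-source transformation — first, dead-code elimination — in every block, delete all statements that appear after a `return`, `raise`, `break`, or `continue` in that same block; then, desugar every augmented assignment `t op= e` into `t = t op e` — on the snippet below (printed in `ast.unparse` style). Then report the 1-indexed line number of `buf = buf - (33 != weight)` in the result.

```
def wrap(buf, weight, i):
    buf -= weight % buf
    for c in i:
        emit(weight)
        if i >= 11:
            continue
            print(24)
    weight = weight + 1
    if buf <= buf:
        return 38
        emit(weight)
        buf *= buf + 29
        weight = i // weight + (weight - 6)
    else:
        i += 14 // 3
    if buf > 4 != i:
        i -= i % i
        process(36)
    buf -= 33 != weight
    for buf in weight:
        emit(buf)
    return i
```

Transformed code:
def wrap(buf, weight, i):
    buf = buf - weight % buf
    for c in i:
        emit(weight)
        if i >= 11:
            continue
    weight = weight + 1
    if buf <= buf:
        return 38
    else:
        i = i + 14 // 3
    if buf > 4 != i:
        i = i - i % i
        process(36)
    buf = buf - (33 != weight)
    for buf in weight:
        emit(buf)
    return i

15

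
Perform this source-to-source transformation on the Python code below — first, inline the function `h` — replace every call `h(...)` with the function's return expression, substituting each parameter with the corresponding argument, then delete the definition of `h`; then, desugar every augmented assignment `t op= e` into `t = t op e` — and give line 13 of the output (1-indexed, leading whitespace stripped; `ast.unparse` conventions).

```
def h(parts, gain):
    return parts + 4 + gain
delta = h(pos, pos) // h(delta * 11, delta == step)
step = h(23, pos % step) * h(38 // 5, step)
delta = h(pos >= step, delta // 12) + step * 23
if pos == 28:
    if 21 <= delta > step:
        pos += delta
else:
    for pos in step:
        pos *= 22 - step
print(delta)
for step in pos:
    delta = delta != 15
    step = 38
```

step = 38

Transformed code:
delta = (pos + 4 + pos) // (delta * 11 + 4 + (delta == step))
step = (23 + 4 + pos % step) * (38 // 5 + 4 + step)
delta = (pos >= step) + 4 + delta // 12 + step * 23
if pos == 28:
    if 21 <= delta > step:
        pos = pos + delta
else:
    for pos in step:
        pos = pos * (22 - step)
print(delta)
for step in pos:
    delta = delta != 15
    step = 38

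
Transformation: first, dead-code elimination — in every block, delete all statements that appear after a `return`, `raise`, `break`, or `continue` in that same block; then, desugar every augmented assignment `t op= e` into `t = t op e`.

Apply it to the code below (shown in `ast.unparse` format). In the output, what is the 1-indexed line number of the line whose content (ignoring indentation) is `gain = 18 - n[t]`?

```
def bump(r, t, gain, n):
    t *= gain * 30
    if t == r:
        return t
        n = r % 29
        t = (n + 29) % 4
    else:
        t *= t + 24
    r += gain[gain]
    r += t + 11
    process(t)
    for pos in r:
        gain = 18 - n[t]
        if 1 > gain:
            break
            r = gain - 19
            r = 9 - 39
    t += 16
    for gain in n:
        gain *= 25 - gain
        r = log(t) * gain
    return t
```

Transformed code:
def bump(r, t, gain, n):
    t = t * (gain * 30)
    if t == r:
        return t
    else:
        t = t * (t + 24)
    r = r + gain[gain]
    r = r + (t + 11)
    process(t)
    for pos in r:
        gain = 18 - n[t]
        if 1 > gain:
            break
    t = t + 16
    for gain in n:
        gain = gain * (25 - gain)
        r = log(t) * gain
    return t

11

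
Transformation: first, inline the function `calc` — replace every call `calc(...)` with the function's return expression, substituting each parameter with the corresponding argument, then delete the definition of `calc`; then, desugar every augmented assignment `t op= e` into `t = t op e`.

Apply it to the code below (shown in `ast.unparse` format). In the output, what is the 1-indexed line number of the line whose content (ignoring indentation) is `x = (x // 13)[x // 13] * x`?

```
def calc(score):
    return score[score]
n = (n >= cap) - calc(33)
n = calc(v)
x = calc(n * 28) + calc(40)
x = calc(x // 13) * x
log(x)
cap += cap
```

4

Transformed code:
n = (n >= cap) - 33[33]
n = v[v]
x = (n * 28)[n * 28] + 40[40]
x = (x // 13)[x // 13] * x
log(x)
cap = cap + cap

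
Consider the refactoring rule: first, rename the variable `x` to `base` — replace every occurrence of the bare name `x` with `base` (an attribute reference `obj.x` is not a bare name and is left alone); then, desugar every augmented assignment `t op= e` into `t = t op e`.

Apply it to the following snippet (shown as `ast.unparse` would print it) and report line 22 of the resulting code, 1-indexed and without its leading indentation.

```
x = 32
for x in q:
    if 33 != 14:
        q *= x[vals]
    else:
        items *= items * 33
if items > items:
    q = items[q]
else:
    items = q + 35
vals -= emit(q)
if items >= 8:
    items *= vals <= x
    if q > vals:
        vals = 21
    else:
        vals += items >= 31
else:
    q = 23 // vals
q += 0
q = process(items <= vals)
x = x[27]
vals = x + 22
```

Transformed code:
base = 32
for base in q:
    if 33 != 14:
        q = q * base[vals]
    else:
        items = items * (items * 33)
if items > items:
    q = items[q]
else:
    items = q + 35
vals = vals - emit(q)
if items >= 8:
    items = items * (vals <= base)
    if q > vals:
        vals = 21
    else:
        vals = vals + (items >= 31)
else:
    q = 23 // vals
q = q + 0
q = process(items <= vals)
base = base[27]
vals = base + 22

base = base[27]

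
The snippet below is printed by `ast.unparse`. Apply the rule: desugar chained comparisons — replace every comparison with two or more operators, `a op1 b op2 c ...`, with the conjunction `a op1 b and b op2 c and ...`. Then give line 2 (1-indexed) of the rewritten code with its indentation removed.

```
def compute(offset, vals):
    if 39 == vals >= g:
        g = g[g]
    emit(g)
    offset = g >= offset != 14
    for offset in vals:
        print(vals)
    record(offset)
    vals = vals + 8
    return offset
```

Transformed code:
def compute(offset, vals):
    if 39 == vals and vals >= g:
        g = g[g]
    emit(g)
    offset = g >= offset and offset != 14
    for offset in vals:
        print(vals)
    record(offset)
    vals = vals + 8
    return offset

if 39 == vals and vals >= g:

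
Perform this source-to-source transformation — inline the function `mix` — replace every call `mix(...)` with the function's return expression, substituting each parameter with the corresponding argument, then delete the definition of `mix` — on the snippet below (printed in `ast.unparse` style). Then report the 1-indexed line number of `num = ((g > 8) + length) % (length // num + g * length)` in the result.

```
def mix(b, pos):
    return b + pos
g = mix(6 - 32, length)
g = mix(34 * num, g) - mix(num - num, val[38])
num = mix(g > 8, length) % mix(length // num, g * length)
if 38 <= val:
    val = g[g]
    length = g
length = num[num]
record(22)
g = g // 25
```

3

Transformed code:
g = 6 - 32 + length
g = 34 * num + g - (num - num + val[38])
num = ((g > 8) + length) % (length // num + g * length)
if 38 <= val:
    val = g[g]
    length = g
length = num[num]
record(22)
g = g // 25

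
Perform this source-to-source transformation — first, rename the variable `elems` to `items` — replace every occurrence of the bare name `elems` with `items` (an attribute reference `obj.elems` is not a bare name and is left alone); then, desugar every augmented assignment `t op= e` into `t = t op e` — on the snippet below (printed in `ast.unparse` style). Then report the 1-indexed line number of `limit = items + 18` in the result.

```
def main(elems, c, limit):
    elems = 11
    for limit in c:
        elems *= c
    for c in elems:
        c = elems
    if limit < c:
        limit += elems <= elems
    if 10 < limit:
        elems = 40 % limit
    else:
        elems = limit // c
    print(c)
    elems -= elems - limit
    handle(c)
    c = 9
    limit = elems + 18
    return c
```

17

Transformed code:
def main(items, c, limit):
    items = 11
    for limit in c:
        items = items * c
    for c in items:
        c = items
    if limit < c:
        limit = limit + (items <= items)
    if 10 < limit:
        items = 40 % limit
    else:
        items = limit // c
    print(c)
    items = items - (items - limit)
    handle(c)
    c = 9
    limit = items + 18
    return c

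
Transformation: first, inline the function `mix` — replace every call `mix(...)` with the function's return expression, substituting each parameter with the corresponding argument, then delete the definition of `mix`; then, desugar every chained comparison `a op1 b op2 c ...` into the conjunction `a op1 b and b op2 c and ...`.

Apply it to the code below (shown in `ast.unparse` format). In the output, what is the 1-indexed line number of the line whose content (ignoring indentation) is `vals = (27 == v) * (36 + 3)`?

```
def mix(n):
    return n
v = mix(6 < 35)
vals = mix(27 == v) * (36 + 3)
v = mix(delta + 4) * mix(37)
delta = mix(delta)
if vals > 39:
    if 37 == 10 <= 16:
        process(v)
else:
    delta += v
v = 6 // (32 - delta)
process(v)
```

Transformed code:
v = 6 < 35
vals = (27 == v) * (36 + 3)
v = (delta + 4) * 37
delta = delta
if vals > 39:
    if 37 == 10 and 10 <= 16:
        process(v)
else:
    delta += v
v = 6 // (32 - delta)
process(v)

2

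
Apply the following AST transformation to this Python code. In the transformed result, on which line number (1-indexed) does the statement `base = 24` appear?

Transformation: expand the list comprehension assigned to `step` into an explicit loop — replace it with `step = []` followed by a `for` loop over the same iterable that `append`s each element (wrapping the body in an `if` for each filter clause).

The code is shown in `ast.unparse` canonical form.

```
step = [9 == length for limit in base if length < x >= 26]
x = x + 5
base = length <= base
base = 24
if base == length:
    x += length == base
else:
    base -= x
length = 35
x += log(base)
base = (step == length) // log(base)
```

7

Transformed code:
step = []
for limit in base:
    if length < x >= 26:
        step.append(9 == length)
x = x + 5
base = length <= base
base = 24
if base == length:
    x += length == base
else:
    base -= x
length = 35
x += log(base)
base = (step == length) // log(base)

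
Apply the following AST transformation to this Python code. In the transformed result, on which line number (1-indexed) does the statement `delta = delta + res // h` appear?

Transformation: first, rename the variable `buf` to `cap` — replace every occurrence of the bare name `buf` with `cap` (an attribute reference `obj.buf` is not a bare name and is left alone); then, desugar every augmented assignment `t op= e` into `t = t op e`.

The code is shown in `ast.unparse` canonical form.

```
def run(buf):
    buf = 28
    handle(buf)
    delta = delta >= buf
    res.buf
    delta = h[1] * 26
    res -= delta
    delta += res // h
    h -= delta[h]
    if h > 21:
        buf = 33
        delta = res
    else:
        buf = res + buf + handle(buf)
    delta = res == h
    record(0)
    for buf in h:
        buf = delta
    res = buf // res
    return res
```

Transformed code:
def run(cap):
    cap = 28
    handle(cap)
    delta = delta >= cap
    res.buf
    delta = h[1] * 26
    res = res - delta
    delta = delta + res // h
    h = h - delta[h]
    if h > 21:
        cap = 33
        delta = res
    else:
        cap = res + cap + handle(cap)
    delta = res == h
    record(0)
    for cap in h:
        cap = delta
    res = cap // res
    return res

8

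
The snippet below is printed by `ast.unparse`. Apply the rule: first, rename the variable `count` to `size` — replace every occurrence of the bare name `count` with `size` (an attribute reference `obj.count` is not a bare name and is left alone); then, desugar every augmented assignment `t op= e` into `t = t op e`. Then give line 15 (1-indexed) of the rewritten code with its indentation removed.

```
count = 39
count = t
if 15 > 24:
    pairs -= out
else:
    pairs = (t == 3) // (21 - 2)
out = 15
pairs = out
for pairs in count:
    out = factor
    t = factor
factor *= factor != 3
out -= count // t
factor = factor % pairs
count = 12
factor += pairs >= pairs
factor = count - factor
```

Transformed code:
size = 39
size = t
if 15 > 24:
    pairs = pairs - out
else:
    pairs = (t == 3) // (21 - 2)
out = 15
pairs = out
for pairs in size:
    out = factor
    t = factor
factor = factor * (factor != 3)
out = out - size // t
factor = factor % pairs
size = 12
factor = factor + (pairs >= pairs)
factor = size - factor

size = 12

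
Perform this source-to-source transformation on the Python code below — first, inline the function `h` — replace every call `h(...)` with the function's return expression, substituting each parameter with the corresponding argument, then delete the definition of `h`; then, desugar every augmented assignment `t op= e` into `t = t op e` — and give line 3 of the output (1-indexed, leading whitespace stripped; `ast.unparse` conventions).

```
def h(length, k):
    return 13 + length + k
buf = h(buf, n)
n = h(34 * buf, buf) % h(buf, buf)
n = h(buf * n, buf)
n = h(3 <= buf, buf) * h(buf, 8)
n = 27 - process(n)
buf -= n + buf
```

Transformed code:
buf = 13 + buf + n
n = (13 + 34 * buf + buf) % (13 + buf + buf)
n = 13 + buf * n + buf
n = (13 + (3 <= buf) + buf) * (13 + buf + 8)
n = 27 - process(n)
buf = buf - (n + buf)

n = 13 + buf * n + buf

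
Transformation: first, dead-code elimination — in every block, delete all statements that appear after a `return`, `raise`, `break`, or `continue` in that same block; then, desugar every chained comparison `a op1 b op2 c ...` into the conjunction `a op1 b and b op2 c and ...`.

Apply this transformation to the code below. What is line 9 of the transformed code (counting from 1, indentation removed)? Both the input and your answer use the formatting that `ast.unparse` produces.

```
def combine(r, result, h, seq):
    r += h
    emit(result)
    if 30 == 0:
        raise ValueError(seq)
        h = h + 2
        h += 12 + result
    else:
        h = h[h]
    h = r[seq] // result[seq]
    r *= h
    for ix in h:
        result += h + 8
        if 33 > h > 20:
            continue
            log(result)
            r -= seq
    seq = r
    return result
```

r *= h

Transformed code:
def combine(r, result, h, seq):
    r += h
    emit(result)
    if 30 == 0:
        raise ValueError(seq)
    else:
        h = h[h]
    h = r[seq] // result[seq]
    r *= h
    for ix in h:
        result += h + 8
        if 33 > h and h > 20:
            continue
    seq = r
    return result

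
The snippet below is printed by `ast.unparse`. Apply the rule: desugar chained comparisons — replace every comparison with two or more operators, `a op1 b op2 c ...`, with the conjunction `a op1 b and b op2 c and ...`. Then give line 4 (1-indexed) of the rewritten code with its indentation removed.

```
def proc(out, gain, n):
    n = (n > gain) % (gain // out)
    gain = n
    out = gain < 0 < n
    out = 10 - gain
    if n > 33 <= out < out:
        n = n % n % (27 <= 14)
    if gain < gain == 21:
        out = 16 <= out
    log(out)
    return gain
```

Transformed code:
def proc(out, gain, n):
    n = (n > gain) % (gain // out)
    gain = n
    out = gain < 0 and 0 < n
    out = 10 - gain
    if n > 33 and 33 <= out and (out < out):
        n = n % n % (27 <= 14)
    if gain < gain and gain == 21:
        out = 16 <= out
    log(out)
    return gain

out = gain < 0 and 0 < n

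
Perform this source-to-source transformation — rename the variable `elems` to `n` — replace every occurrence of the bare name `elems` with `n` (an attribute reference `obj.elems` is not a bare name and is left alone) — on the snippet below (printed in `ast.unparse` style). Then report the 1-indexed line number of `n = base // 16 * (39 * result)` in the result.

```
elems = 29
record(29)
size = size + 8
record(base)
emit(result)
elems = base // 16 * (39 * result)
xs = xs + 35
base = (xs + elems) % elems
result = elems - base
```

6

Transformed code:
n = 29
record(29)
size = size + 8
record(base)
emit(result)
n = base // 16 * (39 * result)
xs = xs + 35
base = (xs + n) % n
result = n - base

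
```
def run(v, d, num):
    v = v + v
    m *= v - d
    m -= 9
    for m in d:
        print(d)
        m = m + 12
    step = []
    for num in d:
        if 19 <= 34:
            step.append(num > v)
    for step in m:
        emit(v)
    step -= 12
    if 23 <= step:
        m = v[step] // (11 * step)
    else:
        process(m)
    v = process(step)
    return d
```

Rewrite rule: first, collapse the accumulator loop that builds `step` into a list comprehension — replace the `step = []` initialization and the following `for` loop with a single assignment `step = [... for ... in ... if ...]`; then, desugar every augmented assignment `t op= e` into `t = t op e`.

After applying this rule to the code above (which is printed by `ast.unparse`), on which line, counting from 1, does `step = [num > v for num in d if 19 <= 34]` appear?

8

Transformed code:
def run(v, d, num):
    v = v + v
    m = m * (v - d)
    m = m - 9
    for m in d:
        print(d)
        m = m + 12
    step = [num > v for num in d if 19 <= 34]
    for step in m:
        emit(v)
    step = step - 12
    if 23 <= step:
        m = v[step] // (11 * step)
    else:
        process(m)
    v = process(step)
    return d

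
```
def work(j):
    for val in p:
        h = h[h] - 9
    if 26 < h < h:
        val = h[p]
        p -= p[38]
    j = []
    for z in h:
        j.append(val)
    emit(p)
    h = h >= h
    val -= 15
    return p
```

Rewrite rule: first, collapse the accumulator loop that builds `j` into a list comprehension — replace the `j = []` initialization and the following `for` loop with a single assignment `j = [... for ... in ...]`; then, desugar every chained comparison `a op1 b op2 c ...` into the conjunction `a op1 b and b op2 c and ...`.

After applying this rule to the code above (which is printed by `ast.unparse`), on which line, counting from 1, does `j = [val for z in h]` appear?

Transformed code:
def work(j):
    for val in p:
        h = h[h] - 9
    if 26 < h and h < h:
        val = h[p]
        p -= p[38]
    j = [val for z in h]
    emit(p)
    h = h >= h
    val -= 15
    return p

7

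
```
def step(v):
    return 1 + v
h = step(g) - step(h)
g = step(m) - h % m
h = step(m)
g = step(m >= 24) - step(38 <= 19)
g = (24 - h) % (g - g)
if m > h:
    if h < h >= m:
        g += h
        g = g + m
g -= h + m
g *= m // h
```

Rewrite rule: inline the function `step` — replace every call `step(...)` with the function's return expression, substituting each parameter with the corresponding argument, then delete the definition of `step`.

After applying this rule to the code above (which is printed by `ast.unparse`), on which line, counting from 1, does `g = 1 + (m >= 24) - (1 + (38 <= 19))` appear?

4

Transformed code:
h = 1 + g - (1 + h)
g = 1 + m - h % m
h = 1 + m
g = 1 + (m >= 24) - (1 + (38 <= 19))
g = (24 - h) % (g - g)
if m > h:
    if h < h >= m:
        g += h
        g = g + m
g -= h + m
g *= m // h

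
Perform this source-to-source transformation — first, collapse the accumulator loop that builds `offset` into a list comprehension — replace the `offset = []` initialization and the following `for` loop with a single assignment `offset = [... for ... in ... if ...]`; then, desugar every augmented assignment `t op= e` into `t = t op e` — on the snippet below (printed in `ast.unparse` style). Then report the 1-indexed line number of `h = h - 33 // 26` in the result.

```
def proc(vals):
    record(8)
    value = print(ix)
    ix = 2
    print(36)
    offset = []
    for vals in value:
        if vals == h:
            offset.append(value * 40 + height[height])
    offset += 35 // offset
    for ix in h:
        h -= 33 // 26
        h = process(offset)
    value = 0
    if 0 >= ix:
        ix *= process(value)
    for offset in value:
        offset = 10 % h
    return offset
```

9

Transformed code:
def proc(vals):
    record(8)
    value = print(ix)
    ix = 2
    print(36)
    offset = [value * 40 + height[height] for vals in value if vals == h]
    offset = offset + 35 // offset
    for ix in h:
        h = h - 33 // 26
        h = process(offset)
    value = 0
    if 0 >= ix:
        ix = ix * process(value)
    for offset in value:
        offset = 10 % h
    return offset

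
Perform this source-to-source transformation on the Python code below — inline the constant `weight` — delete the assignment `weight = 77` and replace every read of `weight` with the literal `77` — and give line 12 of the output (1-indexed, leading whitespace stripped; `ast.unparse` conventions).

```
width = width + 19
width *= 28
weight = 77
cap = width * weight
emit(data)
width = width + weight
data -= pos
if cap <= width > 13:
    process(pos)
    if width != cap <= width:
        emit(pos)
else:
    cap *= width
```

Transformed code:
width = width + 19
width *= 28
cap = width * 77
emit(data)
width = width + 77
data -= pos
if cap <= width > 13:
    process(pos)
    if width != cap <= width:
        emit(pos)
else:
    cap *= width

cap *= width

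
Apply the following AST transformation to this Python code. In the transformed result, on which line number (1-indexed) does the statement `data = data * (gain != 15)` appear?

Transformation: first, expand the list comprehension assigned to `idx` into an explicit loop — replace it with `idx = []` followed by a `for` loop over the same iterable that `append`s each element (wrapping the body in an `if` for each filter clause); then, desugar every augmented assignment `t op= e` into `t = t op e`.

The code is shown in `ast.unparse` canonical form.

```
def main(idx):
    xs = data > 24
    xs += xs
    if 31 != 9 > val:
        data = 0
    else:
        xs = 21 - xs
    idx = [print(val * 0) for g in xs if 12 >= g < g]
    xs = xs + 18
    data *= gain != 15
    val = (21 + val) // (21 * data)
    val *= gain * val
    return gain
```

Transformed code:
def main(idx):
    xs = data > 24
    xs = xs + xs
    if 31 != 9 > val:
        data = 0
    else:
        xs = 21 - xs
    idx = []
    for g in xs:
        if 12 >= g < g:
            idx.append(print(val * 0))
    xs = xs + 18
    data = data * (gain != 15)
    val = (21 + val) // (21 * data)
    val = val * (gain * val)
    return gain

13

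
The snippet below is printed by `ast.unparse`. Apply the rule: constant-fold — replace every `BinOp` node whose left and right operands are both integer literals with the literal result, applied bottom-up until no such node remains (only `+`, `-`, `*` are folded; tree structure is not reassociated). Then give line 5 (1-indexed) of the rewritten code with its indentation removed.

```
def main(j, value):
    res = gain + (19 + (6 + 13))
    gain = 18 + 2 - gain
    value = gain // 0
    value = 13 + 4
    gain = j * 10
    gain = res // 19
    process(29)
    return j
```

Transformed code:
def main(j, value):
    res = gain + 38
    gain = 20 - gain
    value = gain // 0
    value = 17
    gain = j * 10
    gain = res // 19
    process(29)
    return j

value = 17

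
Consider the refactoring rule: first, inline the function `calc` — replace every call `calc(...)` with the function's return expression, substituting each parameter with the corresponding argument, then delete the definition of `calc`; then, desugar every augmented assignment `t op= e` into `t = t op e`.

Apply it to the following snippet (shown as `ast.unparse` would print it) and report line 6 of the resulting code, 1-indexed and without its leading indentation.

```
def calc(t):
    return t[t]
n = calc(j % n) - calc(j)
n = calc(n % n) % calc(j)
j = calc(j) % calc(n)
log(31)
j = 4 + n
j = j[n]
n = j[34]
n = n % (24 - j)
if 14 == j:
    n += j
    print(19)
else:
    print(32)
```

j = j[n]

Transformed code:
n = (j % n)[j % n] - j[j]
n = (n % n)[n % n] % j[j]
j = j[j] % n[n]
log(31)
j = 4 + n
j = j[n]
n = j[34]
n = n % (24 - j)
if 14 == j:
    n = n + j
    print(19)
else:
    print(32)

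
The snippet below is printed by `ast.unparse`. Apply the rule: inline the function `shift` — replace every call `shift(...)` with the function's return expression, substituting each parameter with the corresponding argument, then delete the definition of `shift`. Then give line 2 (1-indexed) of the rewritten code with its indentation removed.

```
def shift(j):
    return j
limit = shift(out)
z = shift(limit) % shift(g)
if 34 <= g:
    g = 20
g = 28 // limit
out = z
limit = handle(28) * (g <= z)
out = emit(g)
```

Transformed code:
limit = out
z = limit % g
if 34 <= g:
    g = 20
g = 28 // limit
out = z
limit = handle(28) * (g <= z)
out = emit(g)

z = limit % g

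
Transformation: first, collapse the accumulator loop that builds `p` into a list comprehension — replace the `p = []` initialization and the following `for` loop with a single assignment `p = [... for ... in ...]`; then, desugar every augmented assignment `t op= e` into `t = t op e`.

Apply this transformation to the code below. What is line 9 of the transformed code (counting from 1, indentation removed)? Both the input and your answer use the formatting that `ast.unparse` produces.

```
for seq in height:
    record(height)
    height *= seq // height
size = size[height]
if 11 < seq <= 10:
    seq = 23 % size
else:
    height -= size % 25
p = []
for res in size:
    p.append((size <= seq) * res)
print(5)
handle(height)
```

p = [(size <= seq) * res for res in size]

Transformed code:
for seq in height:
    record(height)
    height = height * (seq // height)
size = size[height]
if 11 < seq <= 10:
    seq = 23 % size
else:
    height = height - size % 25
p = [(size <= seq) * res for res in size]
print(5)
handle(height)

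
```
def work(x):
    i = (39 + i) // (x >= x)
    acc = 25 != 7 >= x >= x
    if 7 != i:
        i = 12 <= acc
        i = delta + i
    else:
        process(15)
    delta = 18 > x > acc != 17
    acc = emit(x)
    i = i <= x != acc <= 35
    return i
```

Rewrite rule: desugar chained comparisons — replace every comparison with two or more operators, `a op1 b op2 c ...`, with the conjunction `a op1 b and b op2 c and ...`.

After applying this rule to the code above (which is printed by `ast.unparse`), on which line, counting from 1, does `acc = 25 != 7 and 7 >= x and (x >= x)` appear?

Transformed code:
def work(x):
    i = (39 + i) // (x >= x)
    acc = 25 != 7 and 7 >= x and (x >= x)
    if 7 != i:
        i = 12 <= acc
        i = delta + i
    else:
        process(15)
    delta = 18 > x and x > acc and (acc != 17)
    acc = emit(x)
    i = i <= x and x != acc and (acc <= 35)
    return i

3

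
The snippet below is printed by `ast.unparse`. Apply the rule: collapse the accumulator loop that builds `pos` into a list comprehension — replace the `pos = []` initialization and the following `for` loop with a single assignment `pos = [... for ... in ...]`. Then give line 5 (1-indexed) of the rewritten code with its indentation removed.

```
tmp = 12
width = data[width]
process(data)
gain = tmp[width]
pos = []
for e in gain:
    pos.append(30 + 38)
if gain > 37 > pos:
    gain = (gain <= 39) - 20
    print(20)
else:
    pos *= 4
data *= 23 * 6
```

Transformed code:
tmp = 12
width = data[width]
process(data)
gain = tmp[width]
pos = [30 + 38 for e in gain]
if gain > 37 > pos:
    gain = (gain <= 39) - 20
    print(20)
else:
    pos *= 4
data *= 23 * 6

pos = [30 + 38 for e in gain]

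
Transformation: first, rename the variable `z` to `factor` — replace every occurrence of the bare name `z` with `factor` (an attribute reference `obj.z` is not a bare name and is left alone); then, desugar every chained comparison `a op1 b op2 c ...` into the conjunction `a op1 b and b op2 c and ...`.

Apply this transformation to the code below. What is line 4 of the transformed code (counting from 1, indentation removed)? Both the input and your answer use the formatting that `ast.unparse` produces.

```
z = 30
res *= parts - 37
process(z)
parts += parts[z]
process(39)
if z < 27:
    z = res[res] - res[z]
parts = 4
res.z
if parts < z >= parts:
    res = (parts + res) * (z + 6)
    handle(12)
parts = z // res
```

Transformed code:
factor = 30
res *= parts - 37
process(factor)
parts += parts[factor]
process(39)
if factor < 27:
    factor = res[res] - res[factor]
parts = 4
res.z
if parts < factor and factor >= parts:
    res = (parts + res) * (factor + 6)
    handle(12)
parts = factor // res

parts += parts[factor]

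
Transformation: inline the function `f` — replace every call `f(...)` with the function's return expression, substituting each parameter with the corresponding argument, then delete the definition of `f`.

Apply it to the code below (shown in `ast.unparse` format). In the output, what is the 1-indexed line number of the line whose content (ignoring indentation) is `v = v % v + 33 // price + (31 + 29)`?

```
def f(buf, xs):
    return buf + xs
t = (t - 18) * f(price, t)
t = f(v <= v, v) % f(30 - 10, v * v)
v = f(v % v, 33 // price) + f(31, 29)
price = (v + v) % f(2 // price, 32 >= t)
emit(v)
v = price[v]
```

Transformed code:
t = (t - 18) * (price + t)
t = ((v <= v) + v) % (30 - 10 + v * v)
v = v % v + 33 // price + (31 + 29)
price = (v + v) % (2 // price + (32 >= t))
emit(v)
v = price[v]

3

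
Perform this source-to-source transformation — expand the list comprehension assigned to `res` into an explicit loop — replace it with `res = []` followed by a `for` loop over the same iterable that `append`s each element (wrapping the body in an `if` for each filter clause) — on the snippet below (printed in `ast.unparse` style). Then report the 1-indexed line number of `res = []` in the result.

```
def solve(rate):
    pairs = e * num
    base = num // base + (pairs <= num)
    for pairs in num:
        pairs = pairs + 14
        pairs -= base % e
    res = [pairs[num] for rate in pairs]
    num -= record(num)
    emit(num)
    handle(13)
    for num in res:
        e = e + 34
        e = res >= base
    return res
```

Transformed code:
def solve(rate):
    pairs = e * num
    base = num // base + (pairs <= num)
    for pairs in num:
        pairs = pairs + 14
        pairs -= base % e
    res = []
    for rate in pairs:
        res.append(pairs[num])
    num -= record(num)
    emit(num)
    handle(13)
    for num in res:
        e = e + 34
        e = res >= base
    return res

7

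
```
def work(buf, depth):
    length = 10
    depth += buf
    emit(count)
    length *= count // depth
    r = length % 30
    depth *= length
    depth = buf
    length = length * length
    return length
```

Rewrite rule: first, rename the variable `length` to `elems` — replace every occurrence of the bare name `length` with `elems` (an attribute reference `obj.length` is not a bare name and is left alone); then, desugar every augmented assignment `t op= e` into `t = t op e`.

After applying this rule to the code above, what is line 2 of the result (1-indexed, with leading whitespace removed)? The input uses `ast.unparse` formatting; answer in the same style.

elems = 10

Transformed code:
def work(buf, depth):
    elems = 10
    depth = depth + buf
    emit(count)
    elems = elems * (count // depth)
    r = elems % 30
    depth = depth * elems
    depth = buf
    elems = elems * elems
    return elems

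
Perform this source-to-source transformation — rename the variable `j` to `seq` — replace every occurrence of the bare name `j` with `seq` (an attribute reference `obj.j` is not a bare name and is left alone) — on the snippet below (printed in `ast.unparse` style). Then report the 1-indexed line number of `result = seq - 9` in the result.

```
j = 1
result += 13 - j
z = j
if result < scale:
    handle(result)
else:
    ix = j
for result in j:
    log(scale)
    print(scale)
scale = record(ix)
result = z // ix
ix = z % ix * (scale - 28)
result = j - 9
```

14

Transformed code:
seq = 1
result += 13 - seq
z = seq
if result < scale:
    handle(result)
else:
    ix = seq
for result in seq:
    log(scale)
    print(scale)
scale = record(ix)
result = z // ix
ix = z % ix * (scale - 28)
result = seq - 9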